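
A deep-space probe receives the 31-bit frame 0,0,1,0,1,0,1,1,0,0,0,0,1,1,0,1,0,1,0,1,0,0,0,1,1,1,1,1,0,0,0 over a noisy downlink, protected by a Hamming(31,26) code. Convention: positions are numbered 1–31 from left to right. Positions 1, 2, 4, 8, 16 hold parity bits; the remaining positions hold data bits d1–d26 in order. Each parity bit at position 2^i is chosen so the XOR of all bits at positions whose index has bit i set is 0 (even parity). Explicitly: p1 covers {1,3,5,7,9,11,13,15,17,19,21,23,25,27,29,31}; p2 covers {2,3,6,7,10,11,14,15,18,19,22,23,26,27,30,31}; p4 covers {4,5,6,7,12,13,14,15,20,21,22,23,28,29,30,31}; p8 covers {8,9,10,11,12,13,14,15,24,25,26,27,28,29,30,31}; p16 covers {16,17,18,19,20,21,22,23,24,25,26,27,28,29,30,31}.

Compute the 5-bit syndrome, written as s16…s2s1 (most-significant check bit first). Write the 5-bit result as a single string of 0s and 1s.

s1 (pos 1,3,5,7,9,11,13,15,17,19,21,23,25,27,29,31): 0⊕1⊕1⊕1⊕0⊕0⊕1⊕0⊕0⊕0⊕0⊕0⊕1⊕1⊕0⊕0 = 0
s2 (pos 2,3,6,7,10,11,14,15,18,19,22,23,26,27,30,31): 0⊕1⊕0⊕1⊕0⊕0⊕1⊕0⊕1⊕0⊕0⊕0⊕1⊕1⊕0⊕0 = 0
s4 (pos 4,5,6,7,12,13,14,15,20,21,22,23,28,29,30,31): 0⊕1⊕0⊕1⊕0⊕1⊕1⊕0⊕1⊕0⊕0⊕0⊕1⊕0⊕0⊕0 = 0
s8 (pos 8,9,10,11,12,13,14,15,24,25,26,27,28,29,30,31): 1⊕0⊕0⊕0⊕0⊕1⊕1⊕0⊕1⊕1⊕1⊕1⊕1⊕0⊕0⊕0 = 0
s16 (pos 16,17,18,19,20,21,22,23,24,25,26,27,28,29,30,31): 1⊕0⊕1⊕0⊕1⊕0⊕0⊕0⊕1⊕1⊕1⊕1⊕1⊕0⊕0⊕0 = 0
Syndrome s16…s1 = 00000 → no error.

00000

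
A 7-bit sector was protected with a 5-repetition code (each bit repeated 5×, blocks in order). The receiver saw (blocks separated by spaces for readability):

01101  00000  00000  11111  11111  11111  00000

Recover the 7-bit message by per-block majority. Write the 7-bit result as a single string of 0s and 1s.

Block 1 (01101): 3 ones → 1
Block 2 (00000): 0 ones → 0
Block 3 (00000): 0 ones → 0
Block 4 (11111): 5 ones → 1
Block 5 (11111): 5 ones → 1
Block 6 (11111): 5 ones → 1
Block 7 (00000): 0 ones → 0

1001110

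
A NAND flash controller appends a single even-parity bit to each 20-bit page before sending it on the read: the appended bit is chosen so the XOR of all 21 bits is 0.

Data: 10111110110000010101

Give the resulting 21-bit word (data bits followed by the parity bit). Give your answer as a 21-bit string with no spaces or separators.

101111101100000101011

XOR of the 20 data bits: 1⊕0⊕1⊕1⊕1⊕1⊕1⊕0⊕1⊕1⊕0⊕0⊕0⊕0⊕0⊕1⊕0⊕1⊕0⊕1 = 1
Parity bit = 1 (so all 21 bits XOR to 0).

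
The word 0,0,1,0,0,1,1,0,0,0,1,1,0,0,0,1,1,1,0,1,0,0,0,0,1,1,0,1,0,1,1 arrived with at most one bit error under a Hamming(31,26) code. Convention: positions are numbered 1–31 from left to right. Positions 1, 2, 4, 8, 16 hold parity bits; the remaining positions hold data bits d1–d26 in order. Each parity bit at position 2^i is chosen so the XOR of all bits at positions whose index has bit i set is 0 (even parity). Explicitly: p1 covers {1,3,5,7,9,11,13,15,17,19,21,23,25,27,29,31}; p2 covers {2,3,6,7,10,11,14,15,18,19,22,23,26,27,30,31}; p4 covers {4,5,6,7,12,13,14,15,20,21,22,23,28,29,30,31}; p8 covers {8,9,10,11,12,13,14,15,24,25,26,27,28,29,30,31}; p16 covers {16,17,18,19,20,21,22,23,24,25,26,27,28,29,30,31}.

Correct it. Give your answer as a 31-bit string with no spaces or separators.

0010011000110001110100001100011

s1 (pos 1,3,5,7,9,11,13,15,17,19,21,23,25,27,29,31): 0⊕1⊕0⊕1⊕0⊕1⊕0⊕0⊕1⊕0⊕0⊕0⊕1⊕0⊕0⊕1 = 0
s2 (pos 2,3,6,7,10,11,14,15,18,19,22,23,26,27,30,31): 0⊕1⊕1⊕1⊕0⊕1⊕0⊕0⊕1⊕0⊕0⊕0⊕1⊕0⊕1⊕1 = 0
s4 (pos 4,5,6,7,12,13,14,15,20,21,22,23,28,29,30,31): 0⊕0⊕1⊕1⊕1⊕0⊕0⊕0⊕1⊕0⊕0⊕0⊕1⊕0⊕1⊕1 = 1
s8 (pos 8,9,10,11,12,13,14,15,24,25,26,27,28,29,30,31): 0⊕0⊕0⊕1⊕1⊕0⊕0⊕0⊕0⊕1⊕1⊕0⊕1⊕0⊕1⊕1 = 1
s16 (pos 16,17,18,19,20,21,22,23,24,25,26,27,28,29,30,31): 1⊕1⊕1⊕0⊕1⊕0⊕0⊕0⊕0⊕1⊕1⊕0⊕1⊕0⊕1⊕1 = 1
Syndrome s16…s1 = 11100 → error at position 28.
Flip position 28: 0010011000110001110100001101011 → 0010011000110001110100001100011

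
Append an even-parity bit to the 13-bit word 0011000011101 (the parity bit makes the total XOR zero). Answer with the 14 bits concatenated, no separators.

00110000111010

XOR of the 13 data bits: 0⊕0⊕1⊕1⊕0⊕0⊕0⊕0⊕1⊕1⊕1⊕0⊕1 = 0
Parity bit = 0 (so all 14 bits XOR to 0).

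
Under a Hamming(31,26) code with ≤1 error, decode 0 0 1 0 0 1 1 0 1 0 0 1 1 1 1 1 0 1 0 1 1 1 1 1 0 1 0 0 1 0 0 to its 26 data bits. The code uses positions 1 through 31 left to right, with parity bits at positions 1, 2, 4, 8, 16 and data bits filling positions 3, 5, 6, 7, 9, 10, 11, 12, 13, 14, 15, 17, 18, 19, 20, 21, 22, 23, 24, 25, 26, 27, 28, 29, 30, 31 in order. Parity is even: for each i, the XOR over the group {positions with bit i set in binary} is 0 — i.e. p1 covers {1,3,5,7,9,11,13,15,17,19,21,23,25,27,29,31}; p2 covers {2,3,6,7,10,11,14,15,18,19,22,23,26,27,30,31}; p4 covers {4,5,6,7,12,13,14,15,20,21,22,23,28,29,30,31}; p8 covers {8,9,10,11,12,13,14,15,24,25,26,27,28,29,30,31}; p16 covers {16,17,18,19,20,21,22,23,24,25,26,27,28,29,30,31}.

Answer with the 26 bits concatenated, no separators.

s1 (pos 1,3,5,7,9,11,13,15,17,19,21,23,25,27,29,31): 0⊕1⊕0⊕1⊕1⊕0⊕1⊕1⊕0⊕0⊕1⊕1⊕0⊕0⊕1⊕0 = 0
s2 (pos 2,3,6,7,10,11,14,15,18,19,22,23,26,27,30,31): 0⊕1⊕1⊕1⊕0⊕0⊕1⊕1⊕1⊕0⊕1⊕1⊕1⊕0⊕0⊕0 = 1
s4 (pos 4,5,6,7,12,13,14,15,20,21,22,23,28,29,30,31): 0⊕0⊕1⊕1⊕1⊕1⊕1⊕1⊕1⊕1⊕1⊕1⊕0⊕1⊕0⊕0 = 1
s8 (pos 8,9,10,11,12,13,14,15,24,25,26,27,28,29,30,31): 0⊕1⊕0⊕0⊕1⊕1⊕1⊕1⊕1⊕0⊕1⊕0⊕0⊕1⊕0⊕0 = 0
s16 (pos 16,17,18,19,20,21,22,23,24,25,26,27,28,29,30,31): 1⊕0⊕1⊕0⊕1⊕1⊕1⊕1⊕1⊕0⊕1⊕0⊕0⊕1⊕0⊕0 = 1
Syndrome s16…s1 = 10110 → error at position 22.
Flip position 22: 0010011010011111010111110100100 → 0010011010011111010110110100100
Read data bits from positions 3,5,6,7,9,10,11,12,13,14,15,17,18,19,20,21,22,23,24,25,26,27,28,29,30,31: 10111001111010110110100100

10111001111010110110100100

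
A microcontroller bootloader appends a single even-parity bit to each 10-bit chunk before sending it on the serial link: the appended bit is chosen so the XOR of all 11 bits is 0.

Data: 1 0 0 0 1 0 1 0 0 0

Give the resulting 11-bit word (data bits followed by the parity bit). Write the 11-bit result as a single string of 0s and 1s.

10001010001

XOR of the 10 data bits: 1⊕0⊕0⊕0⊕1⊕0⊕1⊕0⊕0⊕0 = 1
Parity bit = 1 (so all 11 bits XOR to 0).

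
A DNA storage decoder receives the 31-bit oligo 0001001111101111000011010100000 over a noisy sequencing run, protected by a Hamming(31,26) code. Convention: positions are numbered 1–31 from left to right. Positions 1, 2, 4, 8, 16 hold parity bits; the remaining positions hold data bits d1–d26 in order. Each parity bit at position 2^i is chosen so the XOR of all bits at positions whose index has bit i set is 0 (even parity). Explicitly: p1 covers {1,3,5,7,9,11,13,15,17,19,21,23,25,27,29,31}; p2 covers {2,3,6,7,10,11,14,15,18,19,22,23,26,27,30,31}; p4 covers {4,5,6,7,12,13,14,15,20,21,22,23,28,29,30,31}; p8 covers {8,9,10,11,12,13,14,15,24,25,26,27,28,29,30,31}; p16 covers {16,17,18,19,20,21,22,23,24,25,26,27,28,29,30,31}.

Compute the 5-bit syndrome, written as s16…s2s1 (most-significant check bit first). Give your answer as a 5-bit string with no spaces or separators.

s1 (pos 1,3,5,7,9,11,13,15,17,19,21,23,25,27,29,31): 0⊕0⊕0⊕1⊕1⊕1⊕1⊕1⊕0⊕0⊕1⊕0⊕0⊕0⊕0⊕0 = 0
s2 (pos 2,3,6,7,10,11,14,15,18,19,22,23,26,27,30,31): 0⊕0⊕0⊕1⊕1⊕1⊕1⊕1⊕0⊕0⊕1⊕0⊕1⊕0⊕0⊕0 = 1
s4 (pos 4,5,6,7,12,13,14,15,20,21,22,23,28,29,30,31): 1⊕0⊕0⊕1⊕0⊕1⊕1⊕1⊕0⊕1⊕1⊕0⊕0⊕0⊕0⊕0 = 1
s8 (pos 8,9,10,11,12,13,14,15,24,25,26,27,28,29,30,31): 1⊕1⊕1⊕1⊕0⊕1⊕1⊕1⊕1⊕0⊕1⊕0⊕0⊕0⊕0⊕0 = 1
s16 (pos 16,17,18,19,20,21,22,23,24,25,26,27,28,29,30,31): 1⊕0⊕0⊕0⊕0⊕1⊕1⊕0⊕1⊕0⊕1⊕0⊕0⊕0⊕0⊕0 = 1
Syndrome s16…s1 = 11110 → error at position 30.

11110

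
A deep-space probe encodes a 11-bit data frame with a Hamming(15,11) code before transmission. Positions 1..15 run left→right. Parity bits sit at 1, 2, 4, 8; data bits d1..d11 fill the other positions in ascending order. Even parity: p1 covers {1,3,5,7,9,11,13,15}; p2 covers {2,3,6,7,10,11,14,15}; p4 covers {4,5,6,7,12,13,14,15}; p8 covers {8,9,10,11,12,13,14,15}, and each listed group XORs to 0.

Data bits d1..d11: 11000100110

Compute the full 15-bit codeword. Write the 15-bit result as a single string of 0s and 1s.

111110010100110

Place data at non-parity positions: p1 p2 1 p4 1 0 0 p8 0 1 0 0 1 1 0
p1 (pos 1,3,5,7,9,11,13,15): XOR of data positions = 1⊕1⊕0⊕0⊕0⊕1⊕0 = 1
p2 (pos 2,3,6,7,10,11,14,15): XOR of data positions = 1⊕0⊕0⊕1⊕0⊕1⊕0 = 1
p4 (pos 4,5,6,7,12,13,14,15): XOR of data positions = 1⊕0⊕0⊕0⊕1⊕1⊕0 = 1
p8 (pos 8,9,10,11,12,13,14,15): XOR of data positions = 0⊕1⊕0⊕0⊕1⊕1⊕0 = 1
Codeword: 111110010100110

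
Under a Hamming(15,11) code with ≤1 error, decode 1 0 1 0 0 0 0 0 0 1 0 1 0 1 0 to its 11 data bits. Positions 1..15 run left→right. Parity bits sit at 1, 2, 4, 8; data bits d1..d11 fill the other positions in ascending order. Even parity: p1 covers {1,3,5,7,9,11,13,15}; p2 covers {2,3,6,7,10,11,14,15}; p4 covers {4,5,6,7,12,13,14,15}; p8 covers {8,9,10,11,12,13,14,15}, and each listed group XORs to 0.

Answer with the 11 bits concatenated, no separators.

10000001010

s1 (pos 1,3,5,7,9,11,13,15): 1⊕1⊕0⊕0⊕0⊕0⊕0⊕0 = 0
s2 (pos 2,3,6,7,10,11,14,15): 0⊕1⊕0⊕0⊕1⊕0⊕1⊕0 = 1
s4 (pos 4,5,6,7,12,13,14,15): 0⊕0⊕0⊕0⊕1⊕0⊕1⊕0 = 0
s8 (pos 8,9,10,11,12,13,14,15): 0⊕0⊕1⊕0⊕1⊕0⊕1⊕0 = 1
Syndrome s8…s1 = 1010 → error at position 10.
Flip position 10: 101000000101010 → 101000000001010
Read data bits from positions 3,5,6,7,9,10,11,12,13,14,15: 10000001010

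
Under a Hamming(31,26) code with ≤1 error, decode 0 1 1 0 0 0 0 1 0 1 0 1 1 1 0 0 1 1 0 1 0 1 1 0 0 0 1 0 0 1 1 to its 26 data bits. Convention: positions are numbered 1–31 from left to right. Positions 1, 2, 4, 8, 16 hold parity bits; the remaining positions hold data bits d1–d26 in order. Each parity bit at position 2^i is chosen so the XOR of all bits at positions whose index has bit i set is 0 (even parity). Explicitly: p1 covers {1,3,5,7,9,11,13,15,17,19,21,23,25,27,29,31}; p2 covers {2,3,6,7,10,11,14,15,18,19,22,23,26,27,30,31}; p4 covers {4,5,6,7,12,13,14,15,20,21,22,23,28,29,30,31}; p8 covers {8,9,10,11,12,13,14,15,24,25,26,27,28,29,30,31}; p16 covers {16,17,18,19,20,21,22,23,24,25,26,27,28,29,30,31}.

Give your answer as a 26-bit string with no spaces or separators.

s1 (pos 1,3,5,7,9,11,13,15,17,19,21,23,25,27,29,31): 0⊕1⊕0⊕0⊕0⊕0⊕1⊕0⊕1⊕0⊕0⊕1⊕0⊕1⊕0⊕1 = 0
s2 (pos 2,3,6,7,10,11,14,15,18,19,22,23,26,27,30,31): 1⊕1⊕0⊕0⊕1⊕0⊕1⊕0⊕1⊕0⊕1⊕1⊕0⊕1⊕1⊕1 = 0
s4 (pos 4,5,6,7,12,13,14,15,20,21,22,23,28,29,30,31): 0⊕0⊕0⊕0⊕1⊕1⊕1⊕0⊕1⊕0⊕1⊕1⊕0⊕0⊕1⊕1 = 0
s8 (pos 8,9,10,11,12,13,14,15,24,25,26,27,28,29,30,31): 1⊕0⊕1⊕0⊕1⊕1⊕1⊕0⊕0⊕0⊕0⊕1⊕0⊕0⊕1⊕1 = 0
s16 (pos 16,17,18,19,20,21,22,23,24,25,26,27,28,29,30,31): 0⊕1⊕1⊕0⊕1⊕0⊕1⊕1⊕0⊕0⊕0⊕1⊕0⊕0⊕1⊕1 = 0
Syndrome s16…s1 = 00000 → no error.
Read data bits from positions 3,5,6,7,9,10,11,12,13,14,15,17,18,19,20,21,22,23,24,25,26,27,28,29,30,31: 10000101110110101100010011

10000101110110101100010011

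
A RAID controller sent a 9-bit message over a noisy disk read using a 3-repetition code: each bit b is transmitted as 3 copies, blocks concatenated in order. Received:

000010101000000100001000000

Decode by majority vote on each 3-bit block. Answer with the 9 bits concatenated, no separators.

001000000

Block 1 (000): 0 ones → 0
Block 2 (010): 1 one → 0
Block 3 (101): 2 ones → 1
Block 4 (000): 0 ones → 0
Block 5 (000): 0 ones → 0
Block 6 (100): 1 one → 0
Block 7 (001): 1 one → 0
Block 8 (000): 0 ones → 0
Block 9 (000): 0 ones → 0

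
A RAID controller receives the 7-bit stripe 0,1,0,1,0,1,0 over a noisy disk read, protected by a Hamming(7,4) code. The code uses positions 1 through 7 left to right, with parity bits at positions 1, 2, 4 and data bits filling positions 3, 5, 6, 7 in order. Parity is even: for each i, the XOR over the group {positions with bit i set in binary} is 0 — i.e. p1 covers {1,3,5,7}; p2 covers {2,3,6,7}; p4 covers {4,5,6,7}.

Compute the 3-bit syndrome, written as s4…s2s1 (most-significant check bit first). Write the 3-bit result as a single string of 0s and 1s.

000

s1 (pos 1,3,5,7): 0⊕0⊕0⊕0 = 0
s2 (pos 2,3,6,7): 1⊕0⊕1⊕0 = 0
s4 (pos 4,5,6,7): 1⊕0⊕1⊕0 = 0
Syndrome s4…s1 = 000 → no error.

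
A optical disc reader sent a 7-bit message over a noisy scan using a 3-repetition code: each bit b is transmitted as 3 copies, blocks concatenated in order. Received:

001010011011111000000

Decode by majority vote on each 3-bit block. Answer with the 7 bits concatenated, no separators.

0011100

Block 1 (001): 1 one → 0
Block 2 (010): 1 one → 0
Block 3 (011): 2 ones → 1
Block 4 (011): 2 ones → 1
Block 5 (111): 3 ones → 1
Block 6 (000): 0 ones → 0
Block 7 (000): 0 ones → 0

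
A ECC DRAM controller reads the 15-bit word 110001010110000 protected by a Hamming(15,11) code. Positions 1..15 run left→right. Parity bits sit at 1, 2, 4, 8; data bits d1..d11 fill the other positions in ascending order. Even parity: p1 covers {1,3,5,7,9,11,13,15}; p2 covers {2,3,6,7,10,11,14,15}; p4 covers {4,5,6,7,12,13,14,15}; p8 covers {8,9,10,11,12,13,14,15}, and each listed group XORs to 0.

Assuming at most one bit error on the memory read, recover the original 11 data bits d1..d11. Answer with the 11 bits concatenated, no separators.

00100111000

s1 (pos 1,3,5,7,9,11,13,15): 1⊕0⊕0⊕0⊕0⊕1⊕0⊕0 = 0
s2 (pos 2,3,6,7,10,11,14,15): 1⊕0⊕1⊕0⊕1⊕1⊕0⊕0 = 0
s4 (pos 4,5,6,7,12,13,14,15): 0⊕0⊕1⊕0⊕0⊕0⊕0⊕0 = 1
s8 (pos 8,9,10,11,12,13,14,15): 1⊕0⊕1⊕1⊕0⊕0⊕0⊕0 = 1
Syndrome s8…s1 = 1100 → error at position 12.
Flip position 12: 110001010110000 → 110001010111000
Read data bits from positions 3,5,6,7,9,10,11,12,13,14,15: 00100111000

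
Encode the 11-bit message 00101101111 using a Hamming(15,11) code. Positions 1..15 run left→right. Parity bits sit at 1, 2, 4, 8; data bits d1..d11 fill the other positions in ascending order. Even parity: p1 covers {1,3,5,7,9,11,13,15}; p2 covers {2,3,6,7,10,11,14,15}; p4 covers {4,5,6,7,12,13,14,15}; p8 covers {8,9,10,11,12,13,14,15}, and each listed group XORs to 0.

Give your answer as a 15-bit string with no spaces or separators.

100101001101111

Place data at non-parity positions: p1 p2 0 p4 0 1 0 p8 1 1 0 1 1 1 1
p1 (pos 1,3,5,7,9,11,13,15): XOR of data positions = 0⊕0⊕0⊕1⊕0⊕1⊕1 = 1
p2 (pos 2,3,6,7,10,11,14,15): XOR of data positions = 0⊕1⊕0⊕1⊕0⊕1⊕1 = 0
p4 (pos 4,5,6,7,12,13,14,15): XOR of data positions = 0⊕1⊕0⊕1⊕1⊕1⊕1 = 1
p8 (pos 8,9,10,11,12,13,14,15): XOR of data positions = 1⊕1⊕0⊕1⊕1⊕1⊕1 = 0
Codeword: 100101001101111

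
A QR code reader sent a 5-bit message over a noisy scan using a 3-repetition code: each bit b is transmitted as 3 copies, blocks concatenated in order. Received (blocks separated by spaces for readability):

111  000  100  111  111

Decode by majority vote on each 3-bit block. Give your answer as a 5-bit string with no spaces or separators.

10011

Block 1 (111): 3 ones → 1
Block 2 (000): 0 ones → 0
Block 3 (100): 1 one → 0
Block 4 (111): 3 ones → 1
Block 5 (111): 3 ones → 1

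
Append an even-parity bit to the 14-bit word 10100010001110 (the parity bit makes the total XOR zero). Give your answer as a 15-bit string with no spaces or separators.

101000100011100

XOR of the 14 data bits: 1⊕0⊕1⊕0⊕0⊕0⊕1⊕0⊕0⊕0⊕1⊕1⊕1⊕0 = 0
Parity bit = 0 (so all 15 bits XOR to 0).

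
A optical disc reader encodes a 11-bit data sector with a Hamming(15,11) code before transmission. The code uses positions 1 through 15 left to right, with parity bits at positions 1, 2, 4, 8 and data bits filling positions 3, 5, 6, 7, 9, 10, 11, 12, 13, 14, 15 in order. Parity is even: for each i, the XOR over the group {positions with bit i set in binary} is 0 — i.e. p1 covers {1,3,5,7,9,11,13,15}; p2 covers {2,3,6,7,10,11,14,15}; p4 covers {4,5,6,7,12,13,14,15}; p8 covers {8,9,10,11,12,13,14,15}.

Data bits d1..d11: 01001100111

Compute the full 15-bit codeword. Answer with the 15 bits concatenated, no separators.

010010011100111

Place data at non-parity positions: p1 p2 0 p4 1 0 0 p8 1 1 0 0 1 1 1
p1 (pos 1,3,5,7,9,11,13,15): XOR of data positions = 0⊕1⊕0⊕1⊕0⊕1⊕1 = 0
p2 (pos 2,3,6,7,10,11,14,15): XOR of data positions = 0⊕0⊕0⊕1⊕0⊕1⊕1 = 1
p4 (pos 4,5,6,7,12,13,14,15): XOR of data positions = 1⊕0⊕0⊕0⊕1⊕1⊕1 = 0
p8 (pos 8,9,10,11,12,13,14,15): XOR of data positions = 1⊕1⊕0⊕0⊕1⊕1⊕1 = 1
Codeword: 010010011100111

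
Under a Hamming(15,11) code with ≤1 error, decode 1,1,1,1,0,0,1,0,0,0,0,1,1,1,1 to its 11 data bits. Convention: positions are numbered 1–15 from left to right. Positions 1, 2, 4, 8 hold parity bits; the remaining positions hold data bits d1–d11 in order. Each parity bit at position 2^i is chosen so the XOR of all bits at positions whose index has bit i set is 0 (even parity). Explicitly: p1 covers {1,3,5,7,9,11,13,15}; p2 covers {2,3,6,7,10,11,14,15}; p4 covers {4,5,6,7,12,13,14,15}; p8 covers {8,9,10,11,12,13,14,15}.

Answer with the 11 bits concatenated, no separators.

s1 (pos 1,3,5,7,9,11,13,15): 1⊕1⊕0⊕1⊕0⊕0⊕1⊕1 = 1
s2 (pos 2,3,6,7,10,11,14,15): 1⊕1⊕0⊕1⊕0⊕0⊕1⊕1 = 1
s4 (pos 4,5,6,7,12,13,14,15): 1⊕0⊕0⊕1⊕1⊕1⊕1⊕1 = 0
s8 (pos 8,9,10,11,12,13,14,15): 0⊕0⊕0⊕0⊕1⊕1⊕1⊕1 = 0
Syndrome s8…s1 = 0011 → error at position 3.
Flip position 3: 111100100001111 → 110100100001111
Read data bits from positions 3,5,6,7,9,10,11,12,13,14,15: 00010001111

00010001111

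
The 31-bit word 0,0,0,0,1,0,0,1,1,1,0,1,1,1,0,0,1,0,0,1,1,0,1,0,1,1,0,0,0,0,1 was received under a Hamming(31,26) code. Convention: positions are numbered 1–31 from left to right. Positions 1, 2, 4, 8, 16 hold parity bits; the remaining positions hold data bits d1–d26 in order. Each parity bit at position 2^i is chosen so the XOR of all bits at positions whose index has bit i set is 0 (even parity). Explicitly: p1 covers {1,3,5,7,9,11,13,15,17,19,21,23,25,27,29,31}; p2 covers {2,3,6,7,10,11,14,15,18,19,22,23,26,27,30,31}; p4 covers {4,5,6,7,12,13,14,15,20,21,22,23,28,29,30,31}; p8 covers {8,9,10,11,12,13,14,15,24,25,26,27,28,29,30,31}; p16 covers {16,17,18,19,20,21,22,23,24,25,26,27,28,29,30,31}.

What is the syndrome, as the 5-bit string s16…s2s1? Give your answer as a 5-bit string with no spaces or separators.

s1 (pos 1,3,5,7,9,11,13,15,17,19,21,23,25,27,29,31): 0⊕0⊕1⊕0⊕1⊕0⊕1⊕0⊕1⊕0⊕1⊕1⊕1⊕0⊕0⊕1 = 0
s2 (pos 2,3,6,7,10,11,14,15,18,19,22,23,26,27,30,31): 0⊕0⊕0⊕0⊕1⊕0⊕1⊕0⊕0⊕0⊕0⊕1⊕1⊕0⊕0⊕1 = 1
s4 (pos 4,5,6,7,12,13,14,15,20,21,22,23,28,29,30,31): 0⊕1⊕0⊕0⊕1⊕1⊕1⊕0⊕1⊕1⊕0⊕1⊕0⊕0⊕0⊕1 = 0
s8 (pos 8,9,10,11,12,13,14,15,24,25,26,27,28,29,30,31): 1⊕1⊕1⊕0⊕1⊕1⊕1⊕0⊕0⊕1⊕1⊕0⊕0⊕0⊕0⊕1 = 1
s16 (pos 16,17,18,19,20,21,22,23,24,25,26,27,28,29,30,31): 0⊕1⊕0⊕0⊕1⊕1⊕0⊕1⊕0⊕1⊕1⊕0⊕0⊕0⊕0⊕1 = 1
Syndrome s16…s1 = 11010 → error at position 26.

11010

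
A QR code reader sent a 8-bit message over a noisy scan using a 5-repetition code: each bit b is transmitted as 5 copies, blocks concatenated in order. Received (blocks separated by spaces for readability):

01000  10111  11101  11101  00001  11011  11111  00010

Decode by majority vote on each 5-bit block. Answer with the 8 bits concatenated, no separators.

01110110

Block 1 (01000): 1 one → 0
Block 2 (10111): 4 ones → 1
Block 3 (11101): 4 ones → 1
Block 4 (11101): 4 ones → 1
Block 5 (00001): 1 one → 0
Block 6 (11011): 4 ones → 1
Block 7 (11111): 5 ones → 1
Block 8 (00010): 1 one → 0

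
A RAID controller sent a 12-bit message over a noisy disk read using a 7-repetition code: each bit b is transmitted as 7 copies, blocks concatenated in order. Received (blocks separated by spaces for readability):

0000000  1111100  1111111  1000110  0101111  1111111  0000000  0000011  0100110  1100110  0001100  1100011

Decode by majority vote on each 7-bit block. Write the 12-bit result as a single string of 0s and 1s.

Block 1 (0000000): 0 ones → 0
Block 2 (1111100): 5 ones → 1
Block 3 (1111111): 7 ones → 1
Block 4 (1000110): 3 ones → 0
Block 5 (0101111): 5 ones → 1
Block 6 (1111111): 7 ones → 1
Block 7 (0000000): 0 ones → 0
Block 8 (0000011): 2 ones → 0
Block 9 (0100110): 3 ones → 0
Block 10 (1100110): 4 ones → 1
Block 11 (0001100): 2 ones → 0
Block 12 (1100011): 4 ones → 1

011011000101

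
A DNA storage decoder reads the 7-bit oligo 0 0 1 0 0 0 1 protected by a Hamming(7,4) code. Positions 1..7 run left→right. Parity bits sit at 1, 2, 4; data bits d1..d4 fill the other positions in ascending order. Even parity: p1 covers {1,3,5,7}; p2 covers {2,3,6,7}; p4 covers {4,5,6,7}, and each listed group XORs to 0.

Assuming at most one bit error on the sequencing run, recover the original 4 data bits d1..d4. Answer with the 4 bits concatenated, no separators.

s1 (pos 1,3,5,7): 0⊕1⊕0⊕1 = 0
s2 (pos 2,3,6,7): 0⊕1⊕0⊕1 = 0
s4 (pos 4,5,6,7): 0⊕0⊕0⊕1 = 1
Syndrome s4…s1 = 100 → error at position 4.
Flip position 4: 0010001 → 0011001
Read data bits from positions 3,5,6,7: 1001

1001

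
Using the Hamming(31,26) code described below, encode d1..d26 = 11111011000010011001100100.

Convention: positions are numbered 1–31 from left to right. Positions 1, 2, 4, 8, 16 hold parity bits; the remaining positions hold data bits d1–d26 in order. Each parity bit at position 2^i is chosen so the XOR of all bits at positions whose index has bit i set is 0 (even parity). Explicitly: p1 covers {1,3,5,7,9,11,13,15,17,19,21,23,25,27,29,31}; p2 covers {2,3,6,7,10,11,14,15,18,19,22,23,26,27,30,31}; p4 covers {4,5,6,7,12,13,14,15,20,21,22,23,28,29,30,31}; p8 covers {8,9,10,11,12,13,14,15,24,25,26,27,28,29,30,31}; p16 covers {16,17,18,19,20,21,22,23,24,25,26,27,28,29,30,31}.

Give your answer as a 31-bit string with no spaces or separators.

0111111010110000010011001100100

Place data at non-parity positions: p1 p2 1 p4 1 1 1 p8 1 0 1 1 0 0 0 p16 0 1 0 0 1 1 0 0 1 1 0 0 1 0 0
p1 (pos 1,3,5,7,9,11,13,15,17,19,21,23,25,27,29,31): XOR of data positions = 1⊕1⊕1⊕1⊕1⊕0⊕0⊕0⊕0⊕1⊕0⊕1⊕0⊕1⊕0 = 0
p2 (pos 2,3,6,7,10,11,14,15,18,19,22,23,26,27,30,31): XOR of data positions = 1⊕1⊕1⊕0⊕1⊕0⊕0⊕1⊕0⊕1⊕0⊕1⊕0⊕0⊕0 = 1
p4 (pos 4,5,6,7,12,13,14,15,20,21,22,23,28,29,30,31): XOR of data positions = 1⊕1⊕1⊕1⊕0⊕0⊕0⊕0⊕1⊕1⊕0⊕0⊕1⊕0⊕0 = 1
p8 (pos 8,9,10,11,12,13,14,15,24,25,26,27,28,29,30,31): XOR of data positions = 1⊕0⊕1⊕1⊕0⊕0⊕0⊕0⊕1⊕1⊕0⊕0⊕1⊕0⊕0 = 0
p16 (pos 16,17,18,19,20,21,22,23,24,25,26,27,28,29,30,31): XOR of data positions = 0⊕1⊕0⊕0⊕1⊕1⊕0⊕0⊕1⊕1⊕0⊕0⊕1⊕0⊕0 = 0
Codeword: 0111111010110000010011001100100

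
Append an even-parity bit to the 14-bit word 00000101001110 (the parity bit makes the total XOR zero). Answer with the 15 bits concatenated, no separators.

XOR of the 14 data bits: 0⊕0⊕0⊕0⊕0⊕1⊕0⊕1⊕0⊕0⊕1⊕1⊕1⊕0 = 1
Parity bit = 1 (so all 15 bits XOR to 0).

000001010011101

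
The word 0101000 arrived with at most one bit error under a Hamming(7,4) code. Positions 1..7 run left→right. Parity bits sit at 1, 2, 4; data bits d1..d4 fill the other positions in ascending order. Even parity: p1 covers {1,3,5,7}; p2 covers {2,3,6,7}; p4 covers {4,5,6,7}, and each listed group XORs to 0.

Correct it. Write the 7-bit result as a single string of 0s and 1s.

0101010

s1 (pos 1,3,5,7): 0⊕0⊕0⊕0 = 0
s2 (pos 2,3,6,7): 1⊕0⊕0⊕0 = 1
s4 (pos 4,5,6,7): 1⊕0⊕0⊕0 = 1
Syndrome s4…s1 = 110 → error at position 6.
Flip position 6: 0101000 → 0101010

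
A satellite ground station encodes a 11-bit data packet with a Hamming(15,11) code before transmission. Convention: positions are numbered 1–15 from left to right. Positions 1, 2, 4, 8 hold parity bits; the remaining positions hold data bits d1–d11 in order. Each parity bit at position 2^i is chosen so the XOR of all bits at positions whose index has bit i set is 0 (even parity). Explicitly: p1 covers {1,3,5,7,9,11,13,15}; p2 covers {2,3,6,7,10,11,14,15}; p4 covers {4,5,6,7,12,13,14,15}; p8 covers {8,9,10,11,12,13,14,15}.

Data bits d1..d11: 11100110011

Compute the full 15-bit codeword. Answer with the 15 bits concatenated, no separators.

001011000110011

Place data at non-parity positions: p1 p2 1 p4 1 1 0 p8 0 1 1 0 0 1 1
p1 (pos 1,3,5,7,9,11,13,15): XOR of data positions = 1⊕1⊕0⊕0⊕1⊕0⊕1 = 0
p2 (pos 2,3,6,7,10,11,14,15): XOR of data positions = 1⊕1⊕0⊕1⊕1⊕1⊕1 = 0
p4 (pos 4,5,6,7,12,13,14,15): XOR of data positions = 1⊕1⊕0⊕0⊕0⊕1⊕1 = 0
p8 (pos 8,9,10,11,12,13,14,15): XOR of data positions = 0⊕1⊕1⊕0⊕0⊕1⊕1 = 0
Codeword: 001011000110011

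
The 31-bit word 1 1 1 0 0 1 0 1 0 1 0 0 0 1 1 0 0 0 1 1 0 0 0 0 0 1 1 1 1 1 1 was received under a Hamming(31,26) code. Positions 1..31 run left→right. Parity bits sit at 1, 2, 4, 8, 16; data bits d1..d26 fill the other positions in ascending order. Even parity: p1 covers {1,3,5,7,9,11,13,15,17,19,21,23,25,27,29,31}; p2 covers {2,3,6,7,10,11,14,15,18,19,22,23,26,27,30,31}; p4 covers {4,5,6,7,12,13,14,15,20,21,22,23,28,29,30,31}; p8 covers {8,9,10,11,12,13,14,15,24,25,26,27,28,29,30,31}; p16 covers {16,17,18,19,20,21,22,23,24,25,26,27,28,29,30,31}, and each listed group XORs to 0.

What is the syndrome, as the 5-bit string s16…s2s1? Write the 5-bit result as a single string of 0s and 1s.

00011

s1 (pos 1,3,5,7,9,11,13,15,17,19,21,23,25,27,29,31): 1⊕1⊕0⊕0⊕0⊕0⊕0⊕1⊕0⊕1⊕0⊕0⊕0⊕1⊕1⊕1 = 1
s2 (pos 2,3,6,7,10,11,14,15,18,19,22,23,26,27,30,31): 1⊕1⊕1⊕0⊕1⊕0⊕1⊕1⊕0⊕1⊕0⊕0⊕1⊕1⊕1⊕1 = 1
s4 (pos 4,5,6,7,12,13,14,15,20,21,22,23,28,29,30,31): 0⊕0⊕1⊕0⊕0⊕0⊕1⊕1⊕1⊕0⊕0⊕0⊕1⊕1⊕1⊕1 = 0
s8 (pos 8,9,10,11,12,13,14,15,24,25,26,27,28,29,30,31): 1⊕0⊕1⊕0⊕0⊕0⊕1⊕1⊕0⊕0⊕1⊕1⊕1⊕1⊕1⊕1 = 0
s16 (pos 16,17,18,19,20,21,22,23,24,25,26,27,28,29,30,31): 0⊕0⊕0⊕1⊕1⊕0⊕0⊕0⊕0⊕0⊕1⊕1⊕1⊕1⊕1⊕1 = 0
Syndrome s16…s1 = 00011 → error at position 3.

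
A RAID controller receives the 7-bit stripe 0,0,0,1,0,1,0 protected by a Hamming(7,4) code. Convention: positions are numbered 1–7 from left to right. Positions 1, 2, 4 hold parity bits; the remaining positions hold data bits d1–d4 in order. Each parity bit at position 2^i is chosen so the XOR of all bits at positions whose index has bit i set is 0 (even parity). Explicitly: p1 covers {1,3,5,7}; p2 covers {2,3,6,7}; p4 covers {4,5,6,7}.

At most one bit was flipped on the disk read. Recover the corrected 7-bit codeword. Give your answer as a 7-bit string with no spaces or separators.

0101010

s1 (pos 1,3,5,7): 0⊕0⊕0⊕0 = 0
s2 (pos 2,3,6,7): 0⊕0⊕1⊕0 = 1
s4 (pos 4,5,6,7): 1⊕0⊕1⊕0 = 0
Syndrome s4…s1 = 010 → error at position 2.
Flip position 2: 0001010 → 0101010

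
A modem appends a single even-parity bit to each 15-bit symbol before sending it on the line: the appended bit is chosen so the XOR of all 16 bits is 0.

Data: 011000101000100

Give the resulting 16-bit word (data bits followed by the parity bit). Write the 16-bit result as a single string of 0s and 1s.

0110001010001001

XOR of the 15 data bits: 0⊕1⊕1⊕0⊕0⊕0⊕1⊕0⊕1⊕0⊕0⊕0⊕1⊕0⊕0 = 1
Parity bit = 1 (so all 16 bits XOR to 0).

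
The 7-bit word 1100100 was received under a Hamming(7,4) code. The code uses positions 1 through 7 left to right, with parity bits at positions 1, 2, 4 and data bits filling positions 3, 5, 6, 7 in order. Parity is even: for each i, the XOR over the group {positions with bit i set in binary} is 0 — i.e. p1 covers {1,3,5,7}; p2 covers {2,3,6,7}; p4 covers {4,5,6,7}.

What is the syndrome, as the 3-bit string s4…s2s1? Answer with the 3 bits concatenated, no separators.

110

s1 (pos 1,3,5,7): 1⊕0⊕1⊕0 = 0
s2 (pos 2,3,6,7): 1⊕0⊕0⊕0 = 1
s4 (pos 4,5,6,7): 0⊕1⊕0⊕0 = 1
Syndrome s4…s1 = 110 → error at position 6.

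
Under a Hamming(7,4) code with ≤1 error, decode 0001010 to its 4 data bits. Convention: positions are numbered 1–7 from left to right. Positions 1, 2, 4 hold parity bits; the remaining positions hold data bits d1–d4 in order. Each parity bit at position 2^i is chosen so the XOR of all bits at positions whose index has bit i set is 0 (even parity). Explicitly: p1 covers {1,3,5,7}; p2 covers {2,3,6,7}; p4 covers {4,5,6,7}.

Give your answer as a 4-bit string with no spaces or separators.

0010

s1 (pos 1,3,5,7): 0⊕0⊕0⊕0 = 0
s2 (pos 2,3,6,7): 0⊕0⊕1⊕0 = 1
s4 (pos 4,5,6,7): 1⊕0⊕1⊕0 = 0
Syndrome s4…s1 = 010 → error at position 2.
Flip position 2: 0001010 → 0101010
Read data bits from positions 3,5,6,7: 0010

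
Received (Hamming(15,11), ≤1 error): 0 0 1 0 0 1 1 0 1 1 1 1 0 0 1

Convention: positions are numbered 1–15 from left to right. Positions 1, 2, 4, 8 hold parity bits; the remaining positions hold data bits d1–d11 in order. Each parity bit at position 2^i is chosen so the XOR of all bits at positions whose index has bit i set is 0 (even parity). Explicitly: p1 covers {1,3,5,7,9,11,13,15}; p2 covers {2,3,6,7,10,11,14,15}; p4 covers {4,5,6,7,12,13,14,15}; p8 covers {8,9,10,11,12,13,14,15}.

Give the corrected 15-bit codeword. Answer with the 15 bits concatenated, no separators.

001001100111001

s1 (pos 1,3,5,7,9,11,13,15): 0⊕1⊕0⊕1⊕1⊕1⊕0⊕1 = 1
s2 (pos 2,3,6,7,10,11,14,15): 0⊕1⊕1⊕1⊕1⊕1⊕0⊕1 = 0
s4 (pos 4,5,6,7,12,13,14,15): 0⊕0⊕1⊕1⊕1⊕0⊕0⊕1 = 0
s8 (pos 8,9,10,11,12,13,14,15): 0⊕1⊕1⊕1⊕1⊕0⊕0⊕1 = 1
Syndrome s8…s1 = 1001 → error at position 9.
Flip position 9: 001001101111001 → 001001100111001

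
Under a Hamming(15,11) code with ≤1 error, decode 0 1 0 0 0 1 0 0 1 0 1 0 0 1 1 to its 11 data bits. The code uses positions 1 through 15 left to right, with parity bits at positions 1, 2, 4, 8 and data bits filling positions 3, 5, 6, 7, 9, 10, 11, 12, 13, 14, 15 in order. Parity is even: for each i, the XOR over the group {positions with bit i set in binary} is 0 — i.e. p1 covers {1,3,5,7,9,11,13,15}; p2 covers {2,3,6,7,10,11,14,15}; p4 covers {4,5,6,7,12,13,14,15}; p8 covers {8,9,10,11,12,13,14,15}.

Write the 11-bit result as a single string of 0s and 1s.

00111010011

s1 (pos 1,3,5,7,9,11,13,15): 0⊕0⊕0⊕0⊕1⊕1⊕0⊕1 = 1
s2 (pos 2,3,6,7,10,11,14,15): 1⊕0⊕1⊕0⊕0⊕1⊕1⊕1 = 1
s4 (pos 4,5,6,7,12,13,14,15): 0⊕0⊕1⊕0⊕0⊕0⊕1⊕1 = 1
s8 (pos 8,9,10,11,12,13,14,15): 0⊕1⊕0⊕1⊕0⊕0⊕1⊕1 = 0
Syndrome s8…s1 = 0111 → error at position 7.
Flip position 7: 010001001010011 → 010001101010011
Read data bits from positions 3,5,6,7,9,10,11,12,13,14,15: 00111010011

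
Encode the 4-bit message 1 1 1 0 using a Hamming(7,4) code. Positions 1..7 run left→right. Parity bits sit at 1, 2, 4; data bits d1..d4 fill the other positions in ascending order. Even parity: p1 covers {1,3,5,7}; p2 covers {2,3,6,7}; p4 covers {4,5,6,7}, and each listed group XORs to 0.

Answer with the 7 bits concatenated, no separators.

0010110

Place data at non-parity positions: p1 p2 1 p4 1 1 0
p1 (pos 1,3,5,7): XOR of data positions = 1⊕1⊕0 = 0
p2 (pos 2,3,6,7): XOR of data positions = 1⊕1⊕0 = 0
p4 (pos 4,5,6,7): XOR of data positions = 1⊕1⊕0 = 0
Codeword: 0010110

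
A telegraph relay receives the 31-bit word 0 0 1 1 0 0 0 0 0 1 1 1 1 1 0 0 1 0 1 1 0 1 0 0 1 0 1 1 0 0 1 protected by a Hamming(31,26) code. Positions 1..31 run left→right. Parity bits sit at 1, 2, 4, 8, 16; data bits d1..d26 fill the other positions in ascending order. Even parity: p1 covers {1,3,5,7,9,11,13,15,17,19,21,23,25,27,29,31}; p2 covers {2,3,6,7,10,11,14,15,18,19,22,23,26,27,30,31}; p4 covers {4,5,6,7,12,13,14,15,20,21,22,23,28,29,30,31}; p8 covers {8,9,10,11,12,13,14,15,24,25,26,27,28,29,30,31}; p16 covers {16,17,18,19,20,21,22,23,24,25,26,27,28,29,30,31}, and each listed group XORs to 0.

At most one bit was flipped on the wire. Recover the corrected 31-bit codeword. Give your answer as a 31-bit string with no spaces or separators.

s1 (pos 1,3,5,7,9,11,13,15,17,19,21,23,25,27,29,31): 0⊕1⊕0⊕0⊕0⊕1⊕1⊕0⊕1⊕1⊕0⊕0⊕1⊕1⊕0⊕1 = 0
s2 (pos 2,3,6,7,10,11,14,15,18,19,22,23,26,27,30,31): 0⊕1⊕0⊕0⊕1⊕1⊕1⊕0⊕0⊕1⊕1⊕0⊕0⊕1⊕0⊕1 = 0
s4 (pos 4,5,6,7,12,13,14,15,20,21,22,23,28,29,30,31): 1⊕0⊕0⊕0⊕1⊕1⊕1⊕0⊕1⊕0⊕1⊕0⊕1⊕0⊕0⊕1 = 0
s8 (pos 8,9,10,11,12,13,14,15,24,25,26,27,28,29,30,31): 0⊕0⊕1⊕1⊕1⊕1⊕1⊕0⊕0⊕1⊕0⊕1⊕1⊕0⊕0⊕1 = 1
s16 (pos 16,17,18,19,20,21,22,23,24,25,26,27,28,29,30,31): 0⊕1⊕0⊕1⊕1⊕0⊕1⊕0⊕0⊕1⊕0⊕1⊕1⊕0⊕0⊕1 = 0
Syndrome s16…s1 = 01000 → error at position 8.
Flip position 8: 0011000001111100101101001011001 → 0011000101111100101101001011001

0011000101111100101101001011001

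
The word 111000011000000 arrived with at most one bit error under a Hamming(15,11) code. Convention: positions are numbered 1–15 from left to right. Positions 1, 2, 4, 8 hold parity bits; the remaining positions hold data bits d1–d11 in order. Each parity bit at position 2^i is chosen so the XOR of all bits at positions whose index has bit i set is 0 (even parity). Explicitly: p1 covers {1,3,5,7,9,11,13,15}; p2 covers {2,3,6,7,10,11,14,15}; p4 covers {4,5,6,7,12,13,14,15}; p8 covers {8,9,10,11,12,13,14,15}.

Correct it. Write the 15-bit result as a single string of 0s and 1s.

011000011000000

s1 (pos 1,3,5,7,9,11,13,15): 1⊕1⊕0⊕0⊕1⊕0⊕0⊕0 = 1
s2 (pos 2,3,6,7,10,11,14,15): 1⊕1⊕0⊕0⊕0⊕0⊕0⊕0 = 0
s4 (pos 4,5,6,7,12,13,14,15): 0⊕0⊕0⊕0⊕0⊕0⊕0⊕0 = 0
s8 (pos 8,9,10,11,12,13,14,15): 1⊕1⊕0⊕0⊕0⊕0⊕0⊕0 = 0
Syndrome s8…s1 = 0001 → error at position 1.
Flip position 1: 111000011000000 → 011000011000000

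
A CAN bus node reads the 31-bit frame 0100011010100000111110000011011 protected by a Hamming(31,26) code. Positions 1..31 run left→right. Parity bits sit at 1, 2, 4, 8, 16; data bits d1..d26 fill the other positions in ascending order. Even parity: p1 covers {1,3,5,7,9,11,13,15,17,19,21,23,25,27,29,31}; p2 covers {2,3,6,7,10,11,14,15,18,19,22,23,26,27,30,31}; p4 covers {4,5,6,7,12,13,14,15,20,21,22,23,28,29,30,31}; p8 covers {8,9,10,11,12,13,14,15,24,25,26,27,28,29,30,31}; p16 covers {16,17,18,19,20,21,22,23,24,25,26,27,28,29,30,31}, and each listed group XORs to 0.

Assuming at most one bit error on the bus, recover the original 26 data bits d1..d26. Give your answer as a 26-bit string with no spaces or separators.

s1 (pos 1,3,5,7,9,11,13,15,17,19,21,23,25,27,29,31): 0⊕0⊕0⊕1⊕1⊕1⊕0⊕0⊕1⊕1⊕1⊕0⊕0⊕1⊕0⊕1 = 0
s2 (pos 2,3,6,7,10,11,14,15,18,19,22,23,26,27,30,31): 1⊕0⊕1⊕1⊕0⊕1⊕0⊕0⊕1⊕1⊕0⊕0⊕0⊕1⊕1⊕1 = 1
s4 (pos 4,5,6,7,12,13,14,15,20,21,22,23,28,29,30,31): 0⊕0⊕1⊕1⊕0⊕0⊕0⊕0⊕1⊕1⊕0⊕0⊕1⊕0⊕1⊕1 = 1
s8 (pos 8,9,10,11,12,13,14,15,24,25,26,27,28,29,30,31): 0⊕1⊕0⊕1⊕0⊕0⊕0⊕0⊕0⊕0⊕0⊕1⊕1⊕0⊕1⊕1 = 0
s16 (pos 16,17,18,19,20,21,22,23,24,25,26,27,28,29,30,31): 0⊕1⊕1⊕1⊕1⊕1⊕0⊕0⊕0⊕0⊕0⊕1⊕1⊕0⊕1⊕1 = 1
Syndrome s16…s1 = 10110 → error at position 22.
Flip position 22: 0100011010100000111110000011011 → 0100011010100000111111000011011
Read data bits from positions 3,5,6,7,9,10,11,12,13,14,15,17,18,19,20,21,22,23,24,25,26,27,28,29,30,31: 00111010000111111000011011

00111010000111111000011011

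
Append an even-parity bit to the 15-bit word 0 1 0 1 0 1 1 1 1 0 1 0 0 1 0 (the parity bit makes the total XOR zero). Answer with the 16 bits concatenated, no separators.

XOR of the 15 data bits: 0⊕1⊕0⊕1⊕0⊕1⊕1⊕1⊕1⊕0⊕1⊕0⊕0⊕1⊕0 = 0
Parity bit = 0 (so all 16 bits XOR to 0).

0101011110100100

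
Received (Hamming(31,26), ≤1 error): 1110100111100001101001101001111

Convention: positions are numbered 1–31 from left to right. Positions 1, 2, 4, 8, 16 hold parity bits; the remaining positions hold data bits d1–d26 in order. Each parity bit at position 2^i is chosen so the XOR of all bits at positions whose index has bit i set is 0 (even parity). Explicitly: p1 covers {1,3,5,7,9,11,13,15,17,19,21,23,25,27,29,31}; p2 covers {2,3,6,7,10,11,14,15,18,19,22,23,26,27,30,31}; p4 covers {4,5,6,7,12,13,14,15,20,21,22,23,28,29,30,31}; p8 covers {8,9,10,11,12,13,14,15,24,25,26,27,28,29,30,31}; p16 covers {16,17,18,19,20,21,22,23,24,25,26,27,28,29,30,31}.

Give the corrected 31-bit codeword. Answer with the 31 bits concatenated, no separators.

s1 (pos 1,3,5,7,9,11,13,15,17,19,21,23,25,27,29,31): 1⊕1⊕1⊕0⊕1⊕1⊕0⊕0⊕1⊕1⊕0⊕1⊕1⊕0⊕1⊕1 = 1
s2 (pos 2,3,6,7,10,11,14,15,18,19,22,23,26,27,30,31): 1⊕1⊕0⊕0⊕1⊕1⊕0⊕0⊕0⊕1⊕1⊕1⊕0⊕0⊕1⊕1 = 1
s4 (pos 4,5,6,7,12,13,14,15,20,21,22,23,28,29,30,31): 0⊕1⊕0⊕0⊕0⊕0⊕0⊕0⊕0⊕0⊕1⊕1⊕1⊕1⊕1⊕1 = 1
s8 (pos 8,9,10,11,12,13,14,15,24,25,26,27,28,29,30,31): 1⊕1⊕1⊕1⊕0⊕0⊕0⊕0⊕0⊕1⊕0⊕0⊕1⊕1⊕1⊕1 = 1
s16 (pos 16,17,18,19,20,21,22,23,24,25,26,27,28,29,30,31): 1⊕1⊕0⊕1⊕0⊕0⊕1⊕1⊕0⊕1⊕0⊕0⊕1⊕1⊕1⊕1 = 0
Syndrome s16…s1 = 01111 → error at position 15.
Flip position 15: 1110100111100001101001101001111 → 1110100111100011101001101001111

1110100111100011101001101001111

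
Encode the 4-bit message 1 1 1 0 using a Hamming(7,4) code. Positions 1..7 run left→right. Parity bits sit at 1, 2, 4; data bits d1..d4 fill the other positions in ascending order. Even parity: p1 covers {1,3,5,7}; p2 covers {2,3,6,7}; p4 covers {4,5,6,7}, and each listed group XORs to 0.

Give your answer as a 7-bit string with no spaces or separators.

0010110

Place data at non-parity positions: p1 p2 1 p4 1 1 0
p1 (pos 1,3,5,7): XOR of data positions = 1⊕1⊕0 = 0
p2 (pos 2,3,6,7): XOR of data positions = 1⊕1⊕0 = 0
p4 (pos 4,5,6,7): XOR of data positions = 1⊕1⊕0 = 0
Codeword: 0010110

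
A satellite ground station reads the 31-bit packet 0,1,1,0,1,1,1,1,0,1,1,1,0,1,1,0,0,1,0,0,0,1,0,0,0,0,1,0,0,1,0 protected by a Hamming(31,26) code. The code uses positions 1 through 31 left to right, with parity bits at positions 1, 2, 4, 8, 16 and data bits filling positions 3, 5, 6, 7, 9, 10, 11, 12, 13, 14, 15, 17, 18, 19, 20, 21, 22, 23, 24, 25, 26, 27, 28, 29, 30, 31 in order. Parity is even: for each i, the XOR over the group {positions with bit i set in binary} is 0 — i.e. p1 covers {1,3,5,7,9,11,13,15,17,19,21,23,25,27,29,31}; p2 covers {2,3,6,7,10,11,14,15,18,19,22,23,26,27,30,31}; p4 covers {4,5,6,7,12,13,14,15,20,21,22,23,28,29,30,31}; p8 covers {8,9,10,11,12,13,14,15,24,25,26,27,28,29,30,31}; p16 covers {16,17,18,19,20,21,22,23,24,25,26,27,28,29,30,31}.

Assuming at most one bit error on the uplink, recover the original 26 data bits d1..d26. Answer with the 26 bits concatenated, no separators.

11110111011010001000010010

s1 (pos 1,3,5,7,9,11,13,15,17,19,21,23,25,27,29,31): 0⊕1⊕1⊕1⊕0⊕1⊕0⊕1⊕0⊕0⊕0⊕0⊕0⊕1⊕0⊕0 = 0
s2 (pos 2,3,6,7,10,11,14,15,18,19,22,23,26,27,30,31): 1⊕1⊕1⊕1⊕1⊕1⊕1⊕1⊕1⊕0⊕1⊕0⊕0⊕1⊕1⊕0 = 0
s4 (pos 4,5,6,7,12,13,14,15,20,21,22,23,28,29,30,31): 0⊕1⊕1⊕1⊕1⊕0⊕1⊕1⊕0⊕0⊕1⊕0⊕0⊕0⊕1⊕0 = 0
s8 (pos 8,9,10,11,12,13,14,15,24,25,26,27,28,29,30,31): 1⊕0⊕1⊕1⊕1⊕0⊕1⊕1⊕0⊕0⊕0⊕1⊕0⊕0⊕1⊕0 = 0
s16 (pos 16,17,18,19,20,21,22,23,24,25,26,27,28,29,30,31): 0⊕0⊕1⊕0⊕0⊕0⊕1⊕0⊕0⊕0⊕0⊕1⊕0⊕0⊕1⊕0 = 0
Syndrome s16…s1 = 00000 → no error.
Read data bits from positions 3,5,6,7,9,10,11,12,13,14,15,17,18,19,20,21,22,23,24,25,26,27,28,29,30,31: 11110111011010001000010010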